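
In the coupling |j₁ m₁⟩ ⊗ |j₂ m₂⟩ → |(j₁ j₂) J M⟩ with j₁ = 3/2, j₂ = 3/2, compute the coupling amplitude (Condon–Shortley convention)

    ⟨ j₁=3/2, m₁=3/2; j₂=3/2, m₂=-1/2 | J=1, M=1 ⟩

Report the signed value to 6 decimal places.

+0.547723

j₁+j₂−J=2  J+j₁−j₂=1  J−j₁+j₂=1  j₁+j₂+J+1=5
(j₁±m₁, j₂±m₂, J±M) = (3,0,1,2,2,0)
P² = 6/5
sum k=0..0:
  [0] +1/2 = 1/2
S = 1/2
C² = P²·S² = 3/10 ; C = +0.547723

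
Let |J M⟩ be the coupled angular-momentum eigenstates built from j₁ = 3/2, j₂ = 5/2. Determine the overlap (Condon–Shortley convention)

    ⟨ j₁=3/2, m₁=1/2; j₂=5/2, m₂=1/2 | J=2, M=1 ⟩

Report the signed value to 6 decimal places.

−√(25/84) = -0.545545

√[5·2!1!3!/7! · 2!1!3!2!3!1!] = √(12/7)
  +(−1)^0/∏(0,2,1,3,0,0)! = 1/12  (running 1/12)
  +(−1)^1/∏(1,1,0,2,1,1)! = -1/2  (running -5/12)
⟨..|..⟩ = √(12/7)·(-5/12) = -0.545545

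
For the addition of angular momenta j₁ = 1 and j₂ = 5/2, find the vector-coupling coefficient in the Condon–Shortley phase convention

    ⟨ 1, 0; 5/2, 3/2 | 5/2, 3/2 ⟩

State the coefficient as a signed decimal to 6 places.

√[6·1!1!4!/7! · 1!1!4!1!4!1!] = √(576/35)
  +(−1)^0/∏(0,1,1,4,0,0)! = 1/24  (running 1/24)
  +(−1)^1/∏(1,0,0,3,1,1)! = -1/6  (running -1/8)
⟨..|..⟩ = √(576/35)·(-1/8) = -0.507093

−√(9/35) ≈ -0.507093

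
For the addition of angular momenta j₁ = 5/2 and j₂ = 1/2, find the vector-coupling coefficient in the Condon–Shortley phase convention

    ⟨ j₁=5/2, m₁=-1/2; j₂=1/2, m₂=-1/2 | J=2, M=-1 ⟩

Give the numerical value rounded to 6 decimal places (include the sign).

+0.577350  (= +√(1/3))

j₁+j₂−J=1  J+j₁−j₂=4  J−j₁+j₂=0  j₁+j₂+J+1=6
(j₁±m₁, j₂±m₂, J±M) = (2,3,0,1,1,3)
P² = 12
sum k=0..0:
  [0] +1/6 = 1/6
S = 1/6
C² = P²·S² = 1/3 ; C = +0.577350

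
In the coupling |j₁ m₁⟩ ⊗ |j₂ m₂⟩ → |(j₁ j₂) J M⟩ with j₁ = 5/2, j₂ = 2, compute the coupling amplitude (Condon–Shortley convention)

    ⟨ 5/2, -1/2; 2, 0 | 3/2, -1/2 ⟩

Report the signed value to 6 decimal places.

+0.239046

triangle: 3!·2!·1!/7! = 12/5040
(j±m)!: 2!·3!·2!·2!·1!·2! = 96
prefactor² = (2J+1)·Δ·N² = 32/35
  k=1: −1/(1!·2!·2!·1!·0!·0!) = -1/4
  k=2: +1/(2!·1!·1!·0!·1!·1!) = 1/2
Σ = 1/4  ⇒  CG² = 32/35·1/4² = 2/35
CG = +√(2/35) = +0.239046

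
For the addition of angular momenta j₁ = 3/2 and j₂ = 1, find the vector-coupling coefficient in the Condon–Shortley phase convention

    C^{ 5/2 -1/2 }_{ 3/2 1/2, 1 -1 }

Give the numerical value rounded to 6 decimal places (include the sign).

√[6·0!3!2!/6! · 2!1!0!2!2!3!] = √(24/5)
  +(−1)^0/∏(0,0,1,0,2,2)! = 1/4  (running 1/4)
⟨..|..⟩ = √(24/5)·(1/4) = +0.547723

+√(3/10) = +0.547723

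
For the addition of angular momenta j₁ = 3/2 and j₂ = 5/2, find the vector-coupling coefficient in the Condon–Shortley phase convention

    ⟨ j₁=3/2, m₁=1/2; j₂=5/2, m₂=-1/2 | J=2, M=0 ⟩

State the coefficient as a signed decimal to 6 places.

triangle: 2!*1!*3!/7! = 12/5040
(j±m)!: 2!*1!*2!*3!*2!*2! = 96
prefactor² = (2J+1)*Δ*N² = 8/7
  k=0: +1/(0!*2!*1!*2!*0!*1!) = 1/4
  k=1: −1/(1!*1!*0!*1!*1!*2!) = -1/2
Σ = -1/4  ⇒  CG² = 8/7*(-1/4)² = 1/14
CG = −√(1/14) = -0.267261

−√(1/14) = -0.267261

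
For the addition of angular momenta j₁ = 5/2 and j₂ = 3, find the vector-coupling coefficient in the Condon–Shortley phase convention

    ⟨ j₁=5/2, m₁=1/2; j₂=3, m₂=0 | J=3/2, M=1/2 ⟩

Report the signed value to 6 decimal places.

j₁+j₂−J=4  J+j₁−j₂=1  J−j₁+j₂=2  j₁+j₂+J+1=8
(j₁±m₁, j₂±m₂, J±M) = (3,2,3,3,2,1)
P² = 144/35
sum k=1..2:
  [1] −1/12 = -1/12
  [2] +1/4 = 1/4
S = 1/6
C² = P²·S² = 4/35 ; C = +0.338062

+√(4/35) = +0.338062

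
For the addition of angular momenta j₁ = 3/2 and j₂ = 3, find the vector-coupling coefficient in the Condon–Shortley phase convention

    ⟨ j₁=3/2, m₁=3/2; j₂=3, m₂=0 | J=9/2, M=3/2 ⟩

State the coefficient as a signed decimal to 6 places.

+0.487950

√[10·0!3!6!/10! · 3!0!3!3!6!3!] = √(77760/7)
  +(−1)^0/∏(0,0,0,3,3,3)! = 1/216  (running 1/216)
⟨..|..⟩ = √(77760/7)·(1/216) = +0.487950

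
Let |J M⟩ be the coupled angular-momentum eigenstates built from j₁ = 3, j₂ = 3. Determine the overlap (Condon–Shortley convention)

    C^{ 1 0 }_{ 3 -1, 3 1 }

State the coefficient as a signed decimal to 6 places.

−√(1/28) = -0.188982

j₁+j₂−J=5  J+j₁−j₂=1  J−j₁+j₂=1  j₁+j₂+J+1=8
(j₁±m₁, j₂±m₂, J±M) = (2,4,4,2,1,1)
P² = 144/7
sum k=3..4:
  [3] −1/12 = -1/12
  [4] +1/24 = 1/24
S = -1/24
C² = P²·S² = 1/28 ; C = -0.188982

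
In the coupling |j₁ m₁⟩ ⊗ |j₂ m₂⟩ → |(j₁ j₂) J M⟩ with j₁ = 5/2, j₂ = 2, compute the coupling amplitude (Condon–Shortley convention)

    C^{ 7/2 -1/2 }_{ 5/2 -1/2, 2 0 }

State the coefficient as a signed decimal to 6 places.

−√(4/105) = -0.195180

√[8·1!4!3!/9! · 2!3!2!2!3!4!] = √(768/35)
  +(−1)^0/∏(0,1,3,2,1,1)! = 1/12  (running 1/12)
  +(−1)^1/∏(1,0,2,1,2,2)! = -1/8  (running -1/24)
⟨..|..⟩ = √(768/35)·(-1/24) = -0.195180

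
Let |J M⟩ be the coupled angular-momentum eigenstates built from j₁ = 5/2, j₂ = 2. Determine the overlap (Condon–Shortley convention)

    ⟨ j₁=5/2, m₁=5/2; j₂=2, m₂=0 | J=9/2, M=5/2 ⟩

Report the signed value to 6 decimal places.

+√(1/6) = +0.408248

triangle: 0!·5!·4!/10! = 2880/3628800
(j±m)!: 5!·0!·2!·2!·7!·2! = 4838400
prefactor² = (2J+1)·Δ·N² = 38400
  k=0: +1/(0!·0!·0!·2!·5!·2!) = 1/480
Σ = 1/480  ⇒  CG² = 38400·1/480² = 1/6
CG = +√(1/6) = +0.408248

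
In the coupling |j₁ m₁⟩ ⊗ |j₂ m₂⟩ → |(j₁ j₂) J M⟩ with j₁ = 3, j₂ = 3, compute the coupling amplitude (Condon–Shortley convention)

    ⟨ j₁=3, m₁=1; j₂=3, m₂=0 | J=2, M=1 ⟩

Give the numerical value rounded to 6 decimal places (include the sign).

+0.154303

j₁+j₂−J=4  J+j₁−j₂=2  J−j₁+j₂=2  j₁+j₂+J+1=9
(j₁±m₁, j₂±m₂, J±M) = (4,2,3,3,3,1)
P² = 96/7
sum k=1..2:
  [1] −1/12 = -1/12
  [2] +1/8 = 1/8
S = 1/24
C² = P²·S² = 1/42 ; C = +0.154303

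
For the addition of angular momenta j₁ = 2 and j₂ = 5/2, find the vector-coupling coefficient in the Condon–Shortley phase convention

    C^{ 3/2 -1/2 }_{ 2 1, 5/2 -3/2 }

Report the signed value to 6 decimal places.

triangle: 3!*1!*2!/7! = 12/5040
(j±m)!: 3!*1!*1!*4!*1!*2! = 288
prefactor² = (2J+1)*Δ*N² = 96/35
  k=0: +1/(0!*3!*1!*1!*0!*1!) = 1/6
  k=1: −1/(1!*2!*0!*0!*1!*2!) = -1/4
Σ = -1/12  ⇒  CG² = 96/35*(-1/12)² = 2/105
CG = −√(2/105) = -0.138013

-0.138013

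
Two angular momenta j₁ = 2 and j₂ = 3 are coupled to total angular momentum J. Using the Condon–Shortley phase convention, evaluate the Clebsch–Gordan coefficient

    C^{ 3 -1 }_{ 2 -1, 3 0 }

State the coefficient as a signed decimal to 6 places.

-0.182574

j₁+j₂−J=2  J+j₁−j₂=2  J−j₁+j₂=4  j₁+j₂+J+1=9
(j₁±m₁, j₂±m₂, J±M) = (1,3,3,3,2,4)
P² = 96/5
sum k=1..2:
  [1] −1/8 = -1/8
  [2] +1/12 = 1/12
S = -1/24
C² = P²·S² = 1/30 ; C = -0.182574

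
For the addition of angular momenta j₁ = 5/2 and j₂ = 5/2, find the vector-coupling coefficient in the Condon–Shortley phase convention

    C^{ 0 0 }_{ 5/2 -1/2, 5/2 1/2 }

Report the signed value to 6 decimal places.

triangle: 5!×0!×0!/6! = 120/720
(j±m)!: 2!×3!×3!×2!×0!×0! = 144
prefactor² = (2J+1)×Δ×N² = 24
  k=3: −1/(3!×2!×0!×0!×0!×0!) = -1/12
Σ = -1/12  ⇒  CG² = 24×(-1/12)² = 1/6
CG = −√(1/6) = -0.408248

−√(1/6) = -0.408248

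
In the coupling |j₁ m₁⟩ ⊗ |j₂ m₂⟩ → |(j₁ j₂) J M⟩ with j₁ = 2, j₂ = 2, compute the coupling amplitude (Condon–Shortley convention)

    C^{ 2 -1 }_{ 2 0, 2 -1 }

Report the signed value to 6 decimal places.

√[5·2!2!2!/7! · 2!2!1!3!1!3!] = √(8/7)
  +(−1)^0/∏(0,2,2,1,0,1)! = 1/4  (running 1/4)
  +(−1)^1/∏(1,1,1,0,1,2)! = -1/2  (running -1/4)
⟨..|..⟩ = √(8/7)·(-1/4) = -0.267261

−√(1/14) = -0.267261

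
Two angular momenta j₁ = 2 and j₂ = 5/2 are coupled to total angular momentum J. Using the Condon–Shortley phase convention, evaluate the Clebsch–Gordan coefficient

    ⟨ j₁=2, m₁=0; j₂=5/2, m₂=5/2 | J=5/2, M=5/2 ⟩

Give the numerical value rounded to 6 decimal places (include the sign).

+√(5/14) ≈ +0.597614

j₁+j₂−J=2  J+j₁−j₂=2  J−j₁+j₂=3  j₁+j₂+J+1=8
(j₁±m₁, j₂±m₂, J±M) = (2,2,5,0,5,0)
P² = 1440/7
sum k=2..2:
  [2] +1/24 = 1/24
S = 1/24
C² = P²·S² = 5/14 ; C = +0.597614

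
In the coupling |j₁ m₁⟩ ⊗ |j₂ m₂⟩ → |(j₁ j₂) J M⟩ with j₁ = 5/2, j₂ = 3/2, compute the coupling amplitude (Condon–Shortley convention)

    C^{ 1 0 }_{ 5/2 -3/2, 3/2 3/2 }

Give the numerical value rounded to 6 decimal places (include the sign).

j₁+j₂−J=3  J+j₁−j₂=2  J−j₁+j₂=0  j₁+j₂+J+1=6
(j₁±m₁, j₂±m₂, J±M) = (1,4,3,0,1,1)
P² = 36/5
sum k=3..3:
  [3] −1/6 = -1/6
S = -1/6
C² = P²·S² = 1/5 ; C = -0.447214

−√(1/5) = -0.447214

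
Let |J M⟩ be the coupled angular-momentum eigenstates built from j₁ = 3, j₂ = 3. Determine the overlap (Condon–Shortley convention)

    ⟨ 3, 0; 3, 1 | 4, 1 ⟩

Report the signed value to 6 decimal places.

√[9·2!4!4!/11! · 3!3!4!2!5!3!] = √(124416/385)
  +(−1)^0/∏(0,2,3,4,1,0)! = 1/288  (running 1/288)
  +(−1)^1/∏(1,1,2,3,2,1)! = -1/24  (running -11/288)
  +(−1)^2/∏(2,0,1,2,3,2)! = 1/48  (running -5/288)
⟨..|..⟩ = √(124416/385)·(-5/288) = -0.312094

-0.312094  (= −√(15/154))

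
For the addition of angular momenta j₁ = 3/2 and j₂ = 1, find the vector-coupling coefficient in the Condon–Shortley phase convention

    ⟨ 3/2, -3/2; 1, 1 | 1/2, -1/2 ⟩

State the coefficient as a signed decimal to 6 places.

+0.707107

√[2·2!1!0!/4! · 0!3!2!0!0!1!] = √(2)
  +(−1)^2/∏(2,0,1,0,0,0)! = 1/2  (running 1/2)
⟨..|..⟩ = √(2)·(1/2) = +0.707107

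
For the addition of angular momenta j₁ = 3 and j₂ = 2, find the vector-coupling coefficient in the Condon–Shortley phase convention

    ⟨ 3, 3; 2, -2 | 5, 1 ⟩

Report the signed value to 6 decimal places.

+√(1/210) = +0.069007

√[11·0!6!4!/11! · 6!0!0!4!6!4!] = √(9953280/7)
  +(−1)^0/∏(0,0,0,0,6,4)! = 1/17280  (running 1/17280)
⟨..|..⟩ = √(9953280/7)·(1/17280) = +0.069007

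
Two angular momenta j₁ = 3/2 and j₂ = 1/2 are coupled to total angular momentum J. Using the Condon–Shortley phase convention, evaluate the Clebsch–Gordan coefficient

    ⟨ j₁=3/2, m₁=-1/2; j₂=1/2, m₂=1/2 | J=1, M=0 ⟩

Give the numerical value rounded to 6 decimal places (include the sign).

-0.707107

triangle: 1!·2!·0!/4! = 2/24
(j±m)!: 1!·2!·1!·0!·1!·1! = 2
prefactor² = (2J+1)·Δ·N² = 1/2
  k=1: −1/(1!·0!·1!·0!·1!·0!) = -1
Σ = -1  ⇒  CG² = 1/2·(-1)² = 1/2
CG = −√(1/2) = -0.707107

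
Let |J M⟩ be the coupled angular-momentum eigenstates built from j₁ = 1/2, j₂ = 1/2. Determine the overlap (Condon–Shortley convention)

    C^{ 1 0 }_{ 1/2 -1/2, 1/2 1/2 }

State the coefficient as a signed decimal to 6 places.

+0.707107  (= +√(1/2))

triangle: 0!×1!×1!/3! = 1/6
(j±m)!: 0!×1!×1!×0!×1!×1! = 1
prefactor² = (2J+1)×Δ×N² = 1/2
  k=0: +1/(0!×0!×1!×1!×0!×0!) = 1
Σ = 1  ⇒  CG² = 1/2×1² = 1/2
CG = +√(1/2) = +0.707107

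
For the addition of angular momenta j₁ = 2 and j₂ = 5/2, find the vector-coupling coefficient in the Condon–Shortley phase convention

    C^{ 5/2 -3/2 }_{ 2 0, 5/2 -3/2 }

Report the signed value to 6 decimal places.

triangle: 2!·2!·3!/8! = 24/40320
(j±m)!: 2!·2!·1!·4!·1!·4! = 2304
prefactor² = (2J+1)·Δ·N² = 288/35
  k=0: +1/(0!·2!·2!·1!·0!·2!) = 1/8
  k=1: −1/(1!·1!·1!·0!·1!·3!) = -1/6
Σ = -1/24  ⇒  CG² = 288/35·(-1/24)² = 1/70
CG = −√(1/70) = -0.119523

−√(1/70) = -0.119523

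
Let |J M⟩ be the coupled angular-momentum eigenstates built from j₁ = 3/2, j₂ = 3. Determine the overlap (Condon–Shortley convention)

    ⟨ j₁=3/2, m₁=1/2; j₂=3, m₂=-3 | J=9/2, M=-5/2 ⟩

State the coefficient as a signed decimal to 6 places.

triangle: 0!*3!*6!/10! = 4320/3628800
(j±m)!: 2!*1!*0!*6!*2!*7! = 14515200
prefactor² = (2J+1)*Δ*N² = 172800
  k=0: +1/(0!*0!*1!*0!*2!*6!) = 1/1440
Σ = 1/1440  ⇒  CG² = 172800*1/1440² = 1/12
CG = +√(1/12) = +0.288675

+√(1/12) ≈ +0.288675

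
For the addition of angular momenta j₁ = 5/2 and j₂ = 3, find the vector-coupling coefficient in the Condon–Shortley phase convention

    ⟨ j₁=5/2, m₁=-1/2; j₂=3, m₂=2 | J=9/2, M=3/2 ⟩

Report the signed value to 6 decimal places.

√[10·1!4!5!/11! · 2!3!5!1!6!3!] = √(345600/77)
  +(−1)^0/∏(0,1,3,5,1,0)! = 1/720  (running 1/720)
  +(−1)^1/∏(1,0,2,4,2,1)! = -1/96  (running -13/1440)
⟨..|..⟩ = √(345600/77)·(-13/1440) = -0.604815

-0.604815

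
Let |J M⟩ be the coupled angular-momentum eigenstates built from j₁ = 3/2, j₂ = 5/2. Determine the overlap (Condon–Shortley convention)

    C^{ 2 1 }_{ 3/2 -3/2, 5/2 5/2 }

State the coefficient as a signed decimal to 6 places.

+√(5/14) ≈ +0.597614

triangle: 2!*1!*3!/7! = 12/5040
(j±m)!: 0!*3!*5!*0!*3!*1! = 4320
prefactor² = (2J+1)*Δ*N² = 360/7
  k=2: +1/(2!*0!*1!*3!*0!*0!) = 1/12
Σ = 1/12  ⇒  CG² = 360/7*1/12² = 5/14
CG = +√(5/14) = +0.597614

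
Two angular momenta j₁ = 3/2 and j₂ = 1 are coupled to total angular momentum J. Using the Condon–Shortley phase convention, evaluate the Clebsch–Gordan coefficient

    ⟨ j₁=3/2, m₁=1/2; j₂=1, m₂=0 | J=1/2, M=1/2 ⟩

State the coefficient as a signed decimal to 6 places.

−√(1/3) ≈ -0.577350

triangle: 2!×1!×0!/4! = 2/24
(j±m)!: 2!×1!×1!×1!×1!×0! = 2
prefactor² = (2J+1)×Δ×N² = 1/3
  k=1: −1/(1!×1!×0!×0!×1!×0!) = -1
Σ = -1  ⇒  CG² = 1/3×(-1)² = 1/3
CG = −√(1/3) = -0.577350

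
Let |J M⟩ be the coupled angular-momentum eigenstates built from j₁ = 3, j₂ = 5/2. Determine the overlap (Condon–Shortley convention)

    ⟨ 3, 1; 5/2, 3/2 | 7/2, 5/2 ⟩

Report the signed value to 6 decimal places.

−√(10/63) = -0.398410

j₁+j₂−J=2  J+j₁−j₂=4  J−j₁+j₂=3  j₁+j₂+J+1=10
(j₁±m₁, j₂±m₂, J±M) = (4,2,4,1,6,1)
P² = 18432/35
sum k=1..2:
  [1] −1/36 = -1/36
  [2] +1/96 = 1/96
S = -5/288
C² = P²·S² = 10/63 ; C = -0.398410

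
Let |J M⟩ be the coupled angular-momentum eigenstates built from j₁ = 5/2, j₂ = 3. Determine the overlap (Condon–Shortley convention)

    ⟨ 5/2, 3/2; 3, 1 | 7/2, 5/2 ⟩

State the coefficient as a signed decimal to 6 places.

-0.398410  (= −√(10/63))

j₁+j₂−J=2  J+j₁−j₂=3  J−j₁+j₂=4  j₁+j₂+J+1=10
(j₁±m₁, j₂±m₂, J±M) = (4,1,4,2,6,1)
P² = 18432/35
sum k=0..1:
  [0] +1/96 = 1/96
  [1] −1/36 = -1/36
S = -5/288
C² = P²·S² = 10/63 ; C = -0.398410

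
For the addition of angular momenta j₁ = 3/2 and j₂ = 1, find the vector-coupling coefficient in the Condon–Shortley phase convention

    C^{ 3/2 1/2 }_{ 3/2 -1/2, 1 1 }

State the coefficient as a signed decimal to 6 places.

−√(8/15) = -0.730297

j₁+j₂−J=1  J+j₁−j₂=2  J−j₁+j₂=1  j₁+j₂+J+1=5
(j₁±m₁, j₂±m₂, J±M) = (1,2,2,0,2,1)
P² = 8/15
sum k=1..1:
  [1] −1/1 = -1
S = -1
C² = P²·S² = 8/15 ; C = -0.730297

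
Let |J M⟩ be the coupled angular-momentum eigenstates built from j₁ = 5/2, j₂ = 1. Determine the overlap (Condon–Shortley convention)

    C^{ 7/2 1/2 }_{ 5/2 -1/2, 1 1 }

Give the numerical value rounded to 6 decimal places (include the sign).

+0.534522

√[8·0!5!2!/8! · 2!3!2!0!4!3!] = √(1152/7)
  +(−1)^0/∏(0,0,3,2,2,0)! = 1/24  (running 1/24)
⟨..|..⟩ = √(1152/7)·(1/24) = +0.534522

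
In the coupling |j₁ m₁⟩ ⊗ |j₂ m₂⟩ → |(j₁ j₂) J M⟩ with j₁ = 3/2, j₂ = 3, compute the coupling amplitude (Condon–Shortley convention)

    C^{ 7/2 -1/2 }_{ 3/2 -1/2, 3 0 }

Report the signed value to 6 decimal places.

√[8·1!2!5!/9! · 1!2!3!3!3!4!] = √(384/7)
  +(−1)^0/∏(0,1,2,3,0,2)! = 1/24  (running 1/24)
  +(−1)^1/∏(1,0,1,2,1,3)! = -1/12  (running -1/24)
⟨..|..⟩ = √(384/7)·(-1/24) = -0.308607

-0.308607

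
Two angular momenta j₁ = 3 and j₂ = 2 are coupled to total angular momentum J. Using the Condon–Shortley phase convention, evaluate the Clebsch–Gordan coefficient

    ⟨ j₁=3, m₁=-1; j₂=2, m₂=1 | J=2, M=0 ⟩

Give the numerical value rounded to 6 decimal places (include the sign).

+0.377964  (= +√(1/7))

triangle: 3!×3!×1!/8! = 36/40320
(j±m)!: 2!×4!×3!×1!×2!×2! = 1152
prefactor² = (2J+1)×Δ×N² = 36/7
  k=2: +1/(2!×1!×2!×1!×1!×0!) = 1/4
  k=3: −1/(3!×0!×1!×0!×2!×1!) = -1/12
Σ = 1/6  ⇒  CG² = 36/7×1/6² = 1/7
CG = +√(1/7) = +0.377964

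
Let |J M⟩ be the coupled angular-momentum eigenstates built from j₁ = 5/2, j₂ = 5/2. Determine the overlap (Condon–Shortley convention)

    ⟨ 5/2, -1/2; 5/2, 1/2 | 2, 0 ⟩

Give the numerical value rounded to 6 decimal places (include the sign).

+√(4/21) ≈ +0.436436

triangle: 3!×2!×2!/8! = 24/40320
(j±m)!: 2!×3!×3!×2!×2!×2! = 576
prefactor² = (2J+1)×Δ×N² = 12/7
  k=1: −1/(1!×2!×2!×2!×0!×0!) = -1/8
  k=2: +1/(2!×1!×1!×1!×1!×1!) = 1/2
  k=3: −1/(3!×0!×0!×0!×2!×2!) = -1/24
Σ = 1/3  ⇒  CG² = 12/7×1/3² = 4/21
CG = +√(4/21) = +0.436436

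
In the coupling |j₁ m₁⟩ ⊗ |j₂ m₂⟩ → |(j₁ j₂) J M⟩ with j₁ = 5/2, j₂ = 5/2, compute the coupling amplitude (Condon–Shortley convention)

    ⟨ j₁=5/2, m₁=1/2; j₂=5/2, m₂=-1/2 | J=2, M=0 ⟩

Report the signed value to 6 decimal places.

triangle: 3!*2!*2!/8! = 24/40320
(j±m)!: 3!*2!*2!*3!*2!*2! = 576
prefactor² = (2J+1)*Δ*N² = 12/7
  k=0: +1/(0!*3!*2!*2!*0!*0!) = 1/24
  k=1: −1/(1!*2!*1!*1!*1!*1!) = -1/2
  k=2: +1/(2!*1!*0!*0!*2!*2!) = 1/8
Σ = -1/3  ⇒  CG² = 12/7*(-1/3)² = 4/21
CG = −√(4/21) = -0.436436

−√(4/21) = -0.436436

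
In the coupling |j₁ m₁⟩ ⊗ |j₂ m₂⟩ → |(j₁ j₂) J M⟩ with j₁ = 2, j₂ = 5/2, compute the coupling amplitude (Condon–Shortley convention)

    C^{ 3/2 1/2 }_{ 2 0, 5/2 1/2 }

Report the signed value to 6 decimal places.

j₁+j₂−J=3  J+j₁−j₂=1  J−j₁+j₂=2  j₁+j₂+J+1=7
(j₁±m₁, j₂±m₂, J±M) = (2,2,3,2,2,1)
P² = 32/35
sum k=1..2:
  [1] −1/4 = -1/4
  [2] +1/2 = 1/2
S = 1/4
C² = P²·S² = 2/35 ; C = +0.239046

+0.239046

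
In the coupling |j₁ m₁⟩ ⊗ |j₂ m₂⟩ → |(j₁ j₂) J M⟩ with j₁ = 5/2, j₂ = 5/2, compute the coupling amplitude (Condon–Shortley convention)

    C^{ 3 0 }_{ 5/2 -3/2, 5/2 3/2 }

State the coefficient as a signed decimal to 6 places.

+√(49/180) = +0.521749

√[7·2!3!3!/9! · 1!4!4!1!3!3!] = √(144/5)
  +(−1)^1/∏(1,1,3,3,0,0)! = -1/36  (running -1/36)
  +(−1)^2/∏(2,0,2,2,1,1)! = 1/8  (running 7/72)
⟨..|..⟩ = √(144/5)·(7/72) = +0.521749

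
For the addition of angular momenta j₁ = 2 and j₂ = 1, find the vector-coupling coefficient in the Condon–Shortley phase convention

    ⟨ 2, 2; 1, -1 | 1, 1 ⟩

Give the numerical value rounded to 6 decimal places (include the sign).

+0.774597

j₁+j₂−J=2  J+j₁−j₂=2  J−j₁+j₂=0  j₁+j₂+J+1=5
(j₁±m₁, j₂±m₂, J±M) = (4,0,0,2,2,0)
P² = 48/5
sum k=0..0:
  [0] +1/4 = 1/4
S = 1/4
C² = P²·S² = 3/5 ; C = +0.774597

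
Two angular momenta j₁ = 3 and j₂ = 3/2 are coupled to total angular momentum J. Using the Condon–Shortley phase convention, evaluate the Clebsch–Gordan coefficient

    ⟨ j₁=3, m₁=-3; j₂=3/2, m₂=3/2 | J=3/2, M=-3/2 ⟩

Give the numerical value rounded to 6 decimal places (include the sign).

j₁+j₂−J=3  J+j₁−j₂=3  J−j₁+j₂=0  j₁+j₂+J+1=7
(j₁±m₁, j₂±m₂, J±M) = (0,6,3,0,0,3)
P² = 5184/7
sum k=3..3:
  [3] −1/36 = -1/36
S = -1/36
C² = P²·S² = 4/7 ; C = -0.755929

-0.755929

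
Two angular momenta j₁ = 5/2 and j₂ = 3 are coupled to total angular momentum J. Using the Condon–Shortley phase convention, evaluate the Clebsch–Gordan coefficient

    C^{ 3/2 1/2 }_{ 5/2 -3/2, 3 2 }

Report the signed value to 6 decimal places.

√[4·4!1!2!/8! · 1!4!5!1!2!1!] = √(192/7)
  +(−1)^3/∏(3,1,1,2,0,0)! = -1/12  (running -1/12)
  +(−1)^4/∏(4,0,0,1,1,1)! = 1/24  (running -1/24)
⟨..|..⟩ = √(192/7)·(-1/24) = -0.218218

-0.218218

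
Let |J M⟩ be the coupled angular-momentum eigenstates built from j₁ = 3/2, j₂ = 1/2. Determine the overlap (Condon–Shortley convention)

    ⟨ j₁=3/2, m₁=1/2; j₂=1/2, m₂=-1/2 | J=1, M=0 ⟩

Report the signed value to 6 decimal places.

+0.707107  (= +√(1/2))

√[3·1!2!0!/4! · 2!1!0!1!1!1!] = √(1/2)
  +(−1)^0/∏(0,1,1,0,1,0)! = 1  (running 1)
⟨..|..⟩ = √(1/2)·(1) = +0.707107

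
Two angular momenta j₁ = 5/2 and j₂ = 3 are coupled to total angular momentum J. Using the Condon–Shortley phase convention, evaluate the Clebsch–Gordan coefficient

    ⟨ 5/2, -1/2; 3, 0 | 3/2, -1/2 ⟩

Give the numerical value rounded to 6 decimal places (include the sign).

+√(4/35) = +0.338062

√[4·4!1!2!/8! · 2!3!3!3!1!2!] = √(144/35)
  +(−1)^2/∏(2,2,1,1,0,1)! = 1/4  (running 1/4)
  +(−1)^3/∏(3,1,0,0,1,2)! = -1/12  (running 1/6)
⟨..|..⟩ = √(144/35)·(1/6) = +0.338062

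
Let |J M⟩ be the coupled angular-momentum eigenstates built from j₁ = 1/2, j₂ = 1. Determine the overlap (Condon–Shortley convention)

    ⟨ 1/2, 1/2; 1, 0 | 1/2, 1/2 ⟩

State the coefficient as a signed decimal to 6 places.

+0.577350

triangle: 1!×0!×1!/3! = 1/6
(j±m)!: 1!×0!×1!×1!×1!×0! = 1
prefactor² = (2J+1)×Δ×N² = 1/3
  k=0: +1/(0!×1!×0!×1!×0!×0!) = 1
Σ = 1  ⇒  CG² = 1/3×1² = 1/3
CG = +√(1/3) = +0.577350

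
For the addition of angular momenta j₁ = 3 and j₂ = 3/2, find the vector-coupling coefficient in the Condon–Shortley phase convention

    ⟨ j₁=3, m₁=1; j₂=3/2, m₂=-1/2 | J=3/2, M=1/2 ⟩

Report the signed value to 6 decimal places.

√[4·3!3!0!/7! · 4!2!1!2!2!1!] = √(192/35)
  +(−1)^1/∏(1,2,1,0,2,0)! = -1/4  (running -1/4)
⟨..|..⟩ = √(192/35)·(-1/4) = -0.585540

−√(12/35) = -0.585540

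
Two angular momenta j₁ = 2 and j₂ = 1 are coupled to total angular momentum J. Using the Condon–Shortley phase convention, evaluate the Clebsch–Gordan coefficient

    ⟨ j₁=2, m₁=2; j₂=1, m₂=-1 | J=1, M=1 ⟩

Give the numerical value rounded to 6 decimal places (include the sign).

√[3·2!2!0!/5! · 4!0!0!2!2!0!] = √(48/5)
  +(−1)^0/∏(0,2,0,0,2,0)! = 1/4  (running 1/4)
⟨..|..⟩ = √(48/5)·(1/4) = +0.774597

+0.774597  (= +√(3/5))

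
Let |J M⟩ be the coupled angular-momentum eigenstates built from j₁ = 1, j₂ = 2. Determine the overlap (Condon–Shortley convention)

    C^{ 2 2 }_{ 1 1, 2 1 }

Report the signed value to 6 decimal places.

+√(1/3) = +0.577350

√[5·1!1!3!/6! · 2!0!3!1!4!0!] = √(12)
  +(−1)^0/∏(0,1,0,3,1,0)! = 1/6  (running 1/6)
⟨..|..⟩ = √(12)·(1/6) = +0.577350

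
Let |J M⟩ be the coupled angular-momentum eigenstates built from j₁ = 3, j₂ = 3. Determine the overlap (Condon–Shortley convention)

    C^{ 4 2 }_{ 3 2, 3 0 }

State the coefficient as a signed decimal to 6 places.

+√(3/154) ≈ +0.139573

triangle: 2!·4!·4!/11! = 1152/39916800
(j±m)!: 5!·1!·3!·3!·6!·2! = 6220800
prefactor² = (2J+1)·Δ·N² = 124416/77
  k=0: +1/(0!·2!·1!·3!·3!·1!) = 1/72
  k=1: −1/(1!·1!·0!·2!·4!·2!) = -1/96
Σ = 1/288  ⇒  CG² = 124416/77·1/288² = 3/154
CG = +√(3/154) = +0.139573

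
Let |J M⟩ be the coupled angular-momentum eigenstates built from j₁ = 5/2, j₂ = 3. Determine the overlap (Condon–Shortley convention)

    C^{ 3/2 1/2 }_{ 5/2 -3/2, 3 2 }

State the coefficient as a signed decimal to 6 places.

−√(1/21) ≈ -0.218218

√[4·4!1!2!/8! · 1!4!5!1!2!1!] = √(192/7)
  +(−1)^3/∏(3,1,1,2,0,0)! = -1/12  (running -1/12)
  +(−1)^4/∏(4,0,0,1,1,1)! = 1/24  (running -1/24)
⟨..|..⟩ = √(192/7)·(-1/24) = -0.218218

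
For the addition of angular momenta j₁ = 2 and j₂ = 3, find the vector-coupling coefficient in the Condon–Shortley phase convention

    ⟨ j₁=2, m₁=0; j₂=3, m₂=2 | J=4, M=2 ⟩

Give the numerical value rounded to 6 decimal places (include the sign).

−√(12/35) = -0.585540

√[9·1!3!5!/10! · 2!2!5!1!6!2!] = √(8640/7)
  +(−1)^0/∏(0,1,2,5,1,0)! = 1/240  (running 1/240)
  +(−1)^1/∏(1,0,1,4,2,1)! = -1/48  (running -1/60)
⟨..|..⟩ = √(8640/7)·(-1/60) = -0.585540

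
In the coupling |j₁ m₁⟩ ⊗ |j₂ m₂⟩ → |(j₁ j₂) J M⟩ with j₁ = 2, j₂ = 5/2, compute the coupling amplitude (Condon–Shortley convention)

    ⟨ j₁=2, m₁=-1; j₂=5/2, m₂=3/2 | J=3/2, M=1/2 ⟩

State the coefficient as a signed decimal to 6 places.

+√(2/105) = +0.138013

triangle: 3!·1!·2!/7! = 12/5040
(j±m)!: 1!·3!·4!·1!·2!·1! = 288
prefactor² = (2J+1)·Δ·N² = 96/35
  k=2: +1/(2!·1!·1!·2!·0!·0!) = 1/4
  k=3: −1/(3!·0!·0!·1!·1!·1!) = -1/6
Σ = 1/12  ⇒  CG² = 96/35·1/12² = 2/105
CG = +√(2/105) = +0.138013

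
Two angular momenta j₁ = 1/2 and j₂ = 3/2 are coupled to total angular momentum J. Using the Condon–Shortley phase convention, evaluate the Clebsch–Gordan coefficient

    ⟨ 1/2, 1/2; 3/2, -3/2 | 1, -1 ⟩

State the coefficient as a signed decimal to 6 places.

+√(3/4) ≈ +0.866025

√[3·1!0!2!/4! · 1!0!0!3!0!2!] = √(3)
  +(−1)^0/∏(0,1,0,0,0,2)! = 1/2  (running 1/2)
⟨..|..⟩ = √(3)·(1/2) = +0.866025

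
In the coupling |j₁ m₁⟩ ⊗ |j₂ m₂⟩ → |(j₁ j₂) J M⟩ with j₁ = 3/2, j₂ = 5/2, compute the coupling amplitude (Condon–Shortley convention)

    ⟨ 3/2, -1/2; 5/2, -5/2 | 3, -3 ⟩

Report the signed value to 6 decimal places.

j₁+j₂−J=1  J+j₁−j₂=2  J−j₁+j₂=4  j₁+j₂+J+1=8
(j₁±m₁, j₂±m₂, J±M) = (1,2,0,5,0,6)
P² = 1440
sum k=0..0:
  [0] +1/48 = 1/48
S = 1/48
C² = P²·S² = 5/8 ; C = +0.790569

+√(5/8) = +0.790569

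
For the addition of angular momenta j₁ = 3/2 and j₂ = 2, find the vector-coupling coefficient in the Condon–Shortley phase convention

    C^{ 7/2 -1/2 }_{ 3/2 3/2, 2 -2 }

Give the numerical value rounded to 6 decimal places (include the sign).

+√(1/35) ≈ +0.169031

triangle: 0!·3!·4!/8! = 144/40320
(j±m)!: 3!·0!·0!·4!·3!·4! = 20736
prefactor² = (2J+1)·Δ·N² = 20736/35
  k=0: +1/(0!·0!·0!·0!·3!·4!) = 1/144
Σ = 1/144  ⇒  CG² = 20736/35·1/144² = 1/35
CG = +√(1/35) = +0.169031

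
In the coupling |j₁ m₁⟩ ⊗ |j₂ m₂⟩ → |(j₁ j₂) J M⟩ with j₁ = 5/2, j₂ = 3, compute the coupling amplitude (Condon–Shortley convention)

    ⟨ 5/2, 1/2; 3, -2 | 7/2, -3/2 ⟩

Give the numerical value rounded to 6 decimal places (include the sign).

+0.308607  (= +√(2/21))

√[8·2!3!4!/10! · 3!2!1!5!2!5!] = √(1536/7)
  +(−1)^0/∏(0,2,2,1,1,3)! = 1/24  (running 1/24)
  +(−1)^1/∏(1,1,1,0,2,4)! = -1/48  (running 1/48)
⟨..|..⟩ = √(1536/7)·(1/48) = +0.308607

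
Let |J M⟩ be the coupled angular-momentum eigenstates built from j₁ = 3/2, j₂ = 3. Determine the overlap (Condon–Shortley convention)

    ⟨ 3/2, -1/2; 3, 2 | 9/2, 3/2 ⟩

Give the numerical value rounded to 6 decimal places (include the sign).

triangle: 0!*3!*6!/10! = 4320/3628800
(j±m)!: 1!*2!*5!*1!*6!*3! = 1036800
prefactor² = (2J+1)*Δ*N² = 86400/7
  k=0: +1/(0!*0!*2!*5!*1!*1!) = 1/240
Σ = 1/240  ⇒  CG² = 86400/7*1/240² = 3/14
CG = +√(3/14) = +0.462910

+0.462910  (= +√(3/14))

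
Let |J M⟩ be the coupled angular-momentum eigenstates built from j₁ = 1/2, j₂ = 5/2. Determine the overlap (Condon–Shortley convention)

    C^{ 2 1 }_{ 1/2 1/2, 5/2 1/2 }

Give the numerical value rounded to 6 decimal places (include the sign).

triangle: 1!*0!*4!/6! = 24/720
(j±m)!: 1!*0!*3!*2!*3!*1! = 72
prefactor² = (2J+1)*Δ*N² = 12
  k=0: +1/(0!*1!*0!*3!*0!*1!) = 1/6
Σ = 1/6  ⇒  CG² = 12*1/6² = 1/3
CG = +√(1/3) = +0.577350

+√(1/3) ≈ +0.577350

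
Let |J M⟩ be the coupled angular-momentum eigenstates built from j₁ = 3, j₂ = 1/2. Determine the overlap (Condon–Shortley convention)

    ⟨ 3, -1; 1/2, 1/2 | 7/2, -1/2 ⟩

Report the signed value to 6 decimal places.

+0.654654

√[8·0!6!1!/8! · 2!4!1!0!3!4!] = √(6912/7)
  +(−1)^0/∏(0,0,4,1,2,0)! = 1/48  (running 1/48)
⟨..|..⟩ = √(6912/7)·(1/48) = +0.654654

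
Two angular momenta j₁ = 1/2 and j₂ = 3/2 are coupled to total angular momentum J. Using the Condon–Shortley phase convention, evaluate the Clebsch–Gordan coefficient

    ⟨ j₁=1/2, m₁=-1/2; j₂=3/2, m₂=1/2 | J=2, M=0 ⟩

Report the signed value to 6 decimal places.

triangle: 0!·1!·3!/5! = 6/120
(j±m)!: 0!·1!·2!·1!·2!·2! = 8
prefactor² = (2J+1)·Δ·N² = 2
  k=0: +1/(0!·0!·1!·2!·0!·1!) = 1/2
Σ = 1/2  ⇒  CG² = 2·1/2² = 1/2
CG = +√(1/2) = +0.707107

+√(1/2) ≈ +0.707107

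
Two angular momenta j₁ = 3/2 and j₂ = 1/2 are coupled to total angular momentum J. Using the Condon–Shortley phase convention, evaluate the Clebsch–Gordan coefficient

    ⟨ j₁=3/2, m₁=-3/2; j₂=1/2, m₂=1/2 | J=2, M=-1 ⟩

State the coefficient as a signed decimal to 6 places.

+√(1/4) = +0.500000

triangle: 0!×3!×1!/5! = 6/120
(j±m)!: 0!×3!×1!×0!×1!×3! = 36
prefactor² = (2J+1)×Δ×N² = 9
  k=0: +1/(0!×0!×3!×1!×0!×0!) = 1/6
Σ = 1/6  ⇒  CG² = 9×1/6² = 1/4
CG = +√(1/4) = +0.500000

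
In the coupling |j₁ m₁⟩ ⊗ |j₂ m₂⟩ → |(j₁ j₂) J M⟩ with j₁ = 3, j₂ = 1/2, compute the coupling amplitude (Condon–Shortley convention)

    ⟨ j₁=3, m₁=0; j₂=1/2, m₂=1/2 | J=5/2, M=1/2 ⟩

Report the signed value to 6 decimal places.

j₁+j₂−J=1  J+j₁−j₂=5  J−j₁+j₂=0  j₁+j₂+J+1=7
(j₁±m₁, j₂±m₂, J±M) = (3,3,1,0,3,2)
P² = 432/7
sum k=1..1:
  [1] −1/12 = -1/12
S = -1/12
C² = P²·S² = 3/7 ; C = -0.654654

-0.654654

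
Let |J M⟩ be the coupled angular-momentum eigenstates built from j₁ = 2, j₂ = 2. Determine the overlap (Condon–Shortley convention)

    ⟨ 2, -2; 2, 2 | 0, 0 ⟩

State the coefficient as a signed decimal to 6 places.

j₁+j₂−J=4  J+j₁−j₂=0  J−j₁+j₂=0  j₁+j₂+J+1=5
(j₁±m₁, j₂±m₂, J±M) = (0,4,4,0,0,0)
P² = 576/5
sum k=4..4:
  [4] +1/24 = 1/24
S = 1/24
C² = P²·S² = 1/5 ; C = +0.447214

+0.447214  (= +√(1/5))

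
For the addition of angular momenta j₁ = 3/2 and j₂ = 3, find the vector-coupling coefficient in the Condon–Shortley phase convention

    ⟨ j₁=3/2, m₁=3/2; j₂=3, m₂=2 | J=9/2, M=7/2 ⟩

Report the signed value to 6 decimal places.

√[10·0!3!6!/10! · 3!0!5!1!8!1!] = √(345600)
  +(−1)^0/∏(0,0,0,5,3,1)! = 1/720  (running 1/720)
⟨..|..⟩ = √(345600)·(1/720) = +0.816497

+√(2/3) = +0.816497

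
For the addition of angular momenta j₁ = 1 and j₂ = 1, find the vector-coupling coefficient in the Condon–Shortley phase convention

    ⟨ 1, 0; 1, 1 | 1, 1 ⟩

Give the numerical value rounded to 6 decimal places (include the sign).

−√(1/2) = -0.707107

triangle: 1!×1!×1!/4! = 1/24
(j±m)!: 1!×1!×2!×0!×2!×0! = 4
prefactor² = (2J+1)×Δ×N² = 1/2
  k=1: −1/(1!×0!×0!×1!×1!×0!) = -1
Σ = -1  ⇒  CG² = 1/2×(-1)² = 1/2
CG = −√(1/2) = -0.707107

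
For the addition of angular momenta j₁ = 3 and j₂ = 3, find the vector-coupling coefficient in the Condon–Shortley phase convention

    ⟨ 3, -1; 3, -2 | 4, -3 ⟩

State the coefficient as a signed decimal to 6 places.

√[9·2!4!4!/11! · 2!4!1!5!1!7!] = √(82944/11)
  +(−1)^0/∏(0,2,4,1,0,3)! = 1/288  (running 1/288)
  +(−1)^1/∏(1,1,3,0,1,4)! = -1/144  (running -1/288)
⟨..|..⟩ = √(82944/11)·(-1/288) = -0.301511

−√(1/11) ≈ -0.301511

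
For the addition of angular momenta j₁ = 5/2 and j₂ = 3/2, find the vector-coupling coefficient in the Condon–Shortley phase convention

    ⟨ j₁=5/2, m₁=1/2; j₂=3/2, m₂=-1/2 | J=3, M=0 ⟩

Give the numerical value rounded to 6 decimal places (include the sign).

√[7·1!4!2!/8! · 3!2!1!2!3!3!] = √(36/5)
  +(−1)^0/∏(0,1,2,1,2,1)! = 1/4  (running 1/4)
  +(−1)^1/∏(1,0,1,0,3,2)! = -1/12  (running 1/6)
⟨..|..⟩ = √(36/5)·(1/6) = +0.447214

+0.447214  (= +√(1/5))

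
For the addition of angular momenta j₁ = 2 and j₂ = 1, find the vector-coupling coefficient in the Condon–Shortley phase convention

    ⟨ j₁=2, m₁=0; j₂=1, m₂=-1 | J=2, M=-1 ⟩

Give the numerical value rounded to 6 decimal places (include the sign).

+√(1/2) ≈ +0.707107

j₁+j₂−J=1  J+j₁−j₂=3  J−j₁+j₂=1  j₁+j₂+J+1=6
(j₁±m₁, j₂±m₂, J±M) = (2,2,0,2,1,3)
P² = 2
sum k=0..0:
  [0] +1/2 = 1/2
S = 1/2
C² = P²·S² = 1/2 ; C = +0.707107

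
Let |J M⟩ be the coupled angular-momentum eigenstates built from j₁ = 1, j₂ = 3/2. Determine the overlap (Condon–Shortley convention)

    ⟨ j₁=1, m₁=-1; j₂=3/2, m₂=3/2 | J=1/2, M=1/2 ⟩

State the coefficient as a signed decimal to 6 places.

+0.707107  (= +√(1/2))

j₁+j₂−J=2  J+j₁−j₂=0  J−j₁+j₂=1  j₁+j₂+J+1=4
(j₁±m₁, j₂±m₂, J±M) = (0,2,3,0,1,0)
P² = 2
sum k=2..2:
  [2] +1/2 = 1/2
S = 1/2
C² = P²·S² = 1/2 ; C = +0.707107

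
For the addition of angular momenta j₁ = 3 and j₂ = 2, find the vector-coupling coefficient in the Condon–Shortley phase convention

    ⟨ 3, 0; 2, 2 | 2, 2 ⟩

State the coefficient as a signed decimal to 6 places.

−√(1/14) = -0.267261

√[5·3!3!1!/8! · 3!3!4!0!4!0!] = √(648/7)
  +(−1)^3/∏(3,0,0,1,3,0)! = -1/36  (running -1/36)
⟨..|..⟩ = √(648/7)·(-1/36) = -0.267261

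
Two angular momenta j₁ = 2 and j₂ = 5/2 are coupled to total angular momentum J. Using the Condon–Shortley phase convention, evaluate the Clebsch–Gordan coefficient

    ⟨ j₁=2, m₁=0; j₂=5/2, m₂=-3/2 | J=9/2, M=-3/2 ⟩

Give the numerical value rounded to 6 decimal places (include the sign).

j₁+j₂−J=0  J+j₁−j₂=4  J−j₁+j₂=5  j₁+j₂+J+1=10
(j₁±m₁, j₂±m₂, J±M) = (2,2,1,4,3,6)
P² = 23040/7
sum k=0..0:
  [0] +1/96 = 1/96
S = 1/96
C² = P²·S² = 5/14 ; C = +0.597614

+0.597614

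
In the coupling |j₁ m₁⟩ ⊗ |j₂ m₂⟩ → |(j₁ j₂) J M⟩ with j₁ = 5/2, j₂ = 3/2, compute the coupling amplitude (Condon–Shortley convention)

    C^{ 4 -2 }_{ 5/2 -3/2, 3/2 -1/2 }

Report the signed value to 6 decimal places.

+0.731925  (= +√(15/28))

j₁+j₂−J=0  J+j₁−j₂=5  J−j₁+j₂=3  j₁+j₂+J+1=9
(j₁±m₁, j₂±m₂, J±M) = (1,4,1,2,2,6)
P² = 8640/7
sum k=0..0:
  [0] +1/48 = 1/48
S = 1/48
C² = P²·S² = 15/28 ; C = +0.731925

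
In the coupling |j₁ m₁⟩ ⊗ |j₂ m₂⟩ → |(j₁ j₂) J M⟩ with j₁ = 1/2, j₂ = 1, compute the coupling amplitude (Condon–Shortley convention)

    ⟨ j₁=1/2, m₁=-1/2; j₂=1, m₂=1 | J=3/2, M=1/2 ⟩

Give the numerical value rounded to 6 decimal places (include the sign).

+0.577350  (= +√(1/3))

triangle: 0!×1!×2!/4! = 2/24
(j±m)!: 0!×1!×2!×0!×2!×1! = 4
prefactor² = (2J+1)×Δ×N² = 4/3
  k=0: +1/(0!×0!×1!×2!×0!×0!) = 1/2
Σ = 1/2  ⇒  CG² = 4/3×1/2² = 1/3
CG = +√(1/3) = +0.577350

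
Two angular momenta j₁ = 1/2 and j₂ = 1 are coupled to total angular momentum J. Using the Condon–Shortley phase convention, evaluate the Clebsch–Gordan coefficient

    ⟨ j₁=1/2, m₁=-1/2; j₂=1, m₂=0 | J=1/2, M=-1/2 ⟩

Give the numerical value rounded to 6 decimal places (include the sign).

−√(1/3) ≈ -0.577350

j₁+j₂−J=1  J+j₁−j₂=0  J−j₁+j₂=1  j₁+j₂+J+1=3
(j₁±m₁, j₂±m₂, J±M) = (0,1,1,1,0,1)
P² = 1/3
sum k=1..1:
  [1] −1/1 = -1
S = -1
C² = P²·S² = 1/3 ; C = -0.577350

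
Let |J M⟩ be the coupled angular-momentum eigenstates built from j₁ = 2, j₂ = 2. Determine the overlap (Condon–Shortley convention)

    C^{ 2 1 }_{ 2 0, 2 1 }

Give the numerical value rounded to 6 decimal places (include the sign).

j₁+j₂−J=2  J+j₁−j₂=2  J−j₁+j₂=2  j₁+j₂+J+1=7
(j₁±m₁, j₂±m₂, J±M) = (2,2,3,1,3,1)
P² = 8/7
sum k=1..2:
  [1] −1/2 = -1/2
  [2] +1/4 = 1/4
S = -1/4
C² = P²·S² = 1/14 ; C = -0.267261

-0.267261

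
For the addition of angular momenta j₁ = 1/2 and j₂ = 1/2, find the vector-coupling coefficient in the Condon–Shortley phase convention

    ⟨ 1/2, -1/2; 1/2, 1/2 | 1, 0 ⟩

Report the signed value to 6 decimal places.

+0.707107

j₁+j₂−J=0  J+j₁−j₂=1  J−j₁+j₂=1  j₁+j₂+J+1=3
(j₁±m₁, j₂±m₂, J±M) = (0,1,1,0,1,1)
P² = 1/2
sum k=0..0:
  [0] +1/1 = 1
S = 1
C² = P²·S² = 1/2 ; C = +0.707107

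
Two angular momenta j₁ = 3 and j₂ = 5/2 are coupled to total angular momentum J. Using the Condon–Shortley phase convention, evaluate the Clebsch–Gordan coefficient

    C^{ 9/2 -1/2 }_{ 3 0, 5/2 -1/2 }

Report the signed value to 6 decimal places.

+√(10/231) = +0.208063

√[10·1!5!4!/11! · 3!3!2!3!4!5!] = √(69120/77)
  +(−1)^0/∏(0,1,3,2,2,2)! = 1/48  (running 1/48)
  +(−1)^1/∏(1,0,2,1,3,3)! = -1/72  (running 1/144)
⟨..|..⟩ = √(69120/77)·(1/144) = +0.208063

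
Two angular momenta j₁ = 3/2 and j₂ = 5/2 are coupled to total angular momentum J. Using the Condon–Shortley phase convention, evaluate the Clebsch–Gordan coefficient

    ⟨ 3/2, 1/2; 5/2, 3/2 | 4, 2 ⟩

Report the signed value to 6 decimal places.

j₁+j₂−J=0  J+j₁−j₂=3  J−j₁+j₂=5  j₁+j₂+J+1=9
(j₁±m₁, j₂±m₂, J±M) = (2,1,4,1,6,2)
P² = 8640/7
sum k=0..0:
  [0] +1/48 = 1/48
S = 1/48
C² = P²·S² = 15/28 ; C = +0.731925

+0.731925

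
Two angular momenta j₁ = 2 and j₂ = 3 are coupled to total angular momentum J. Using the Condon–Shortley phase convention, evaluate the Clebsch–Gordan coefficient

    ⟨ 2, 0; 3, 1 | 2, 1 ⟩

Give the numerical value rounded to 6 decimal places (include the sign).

triangle: 3!*1!*3!/8! = 36/40320
(j±m)!: 2!*2!*4!*2!*3!*1! = 1152
prefactor² = (2J+1)*Δ*N² = 36/7
  k=1: −1/(1!*2!*1!*3!*0!*0!) = -1/12
  k=2: +1/(2!*1!*0!*2!*1!*1!) = 1/4
Σ = 1/6  ⇒  CG² = 36/7*1/6² = 1/7
CG = +√(1/7) = +0.377964

+√(1/7) ≈ +0.377964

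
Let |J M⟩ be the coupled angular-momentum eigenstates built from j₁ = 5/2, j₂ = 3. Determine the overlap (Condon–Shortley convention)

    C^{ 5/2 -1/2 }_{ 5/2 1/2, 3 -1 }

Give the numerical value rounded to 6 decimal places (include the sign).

triangle: 3!×2!×3!/9! = 72/362880
(j±m)!: 3!×2!×2!×4!×2!×3! = 6912
prefactor² = (2J+1)×Δ×N² = 288/35
  k=0: +1/(0!×3!×2!×2!×0!×1!) = 1/24
  k=1: −1/(1!×2!×1!×1!×1!×2!) = -1/4
  k=2: +1/(2!×1!×0!×0!×2!×3!) = 1/24
Σ = -1/6  ⇒  CG² = 288/35×(-1/6)² = 8/35
CG = −√(8/35) = -0.478091

-0.478091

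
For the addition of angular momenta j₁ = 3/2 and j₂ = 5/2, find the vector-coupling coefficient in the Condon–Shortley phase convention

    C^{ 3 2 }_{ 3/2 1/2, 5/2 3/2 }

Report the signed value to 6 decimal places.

triangle: 1!×2!×4!/8! = 48/40320
(j±m)!: 2!×1!×4!×1!×5!×1! = 5760
prefactor² = (2J+1)×Δ×N² = 48
  k=0: +1/(0!×1!×1!×4!×1!×0!) = 1/24
  k=1: −1/(1!×0!×0!×3!×2!×1!) = -1/12
Σ = -1/24  ⇒  CG² = 48×(-1/24)² = 1/12
CG = −√(1/12) = -0.288675

−√(1/12) ≈ -0.288675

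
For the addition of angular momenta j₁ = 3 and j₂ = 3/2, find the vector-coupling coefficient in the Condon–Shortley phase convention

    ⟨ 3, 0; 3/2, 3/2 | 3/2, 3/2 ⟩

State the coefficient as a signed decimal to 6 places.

j₁+j₂−J=3  J+j₁−j₂=3  J−j₁+j₂=0  j₁+j₂+J+1=7
(j₁±m₁, j₂±m₂, J±M) = (3,3,3,0,3,0)
P² = 1296/35
sum k=3..3:
  [3] −1/36 = -1/36
S = -1/36
C² = P²·S² = 1/35 ; C = -0.169031

−√(1/35) ≈ -0.169031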